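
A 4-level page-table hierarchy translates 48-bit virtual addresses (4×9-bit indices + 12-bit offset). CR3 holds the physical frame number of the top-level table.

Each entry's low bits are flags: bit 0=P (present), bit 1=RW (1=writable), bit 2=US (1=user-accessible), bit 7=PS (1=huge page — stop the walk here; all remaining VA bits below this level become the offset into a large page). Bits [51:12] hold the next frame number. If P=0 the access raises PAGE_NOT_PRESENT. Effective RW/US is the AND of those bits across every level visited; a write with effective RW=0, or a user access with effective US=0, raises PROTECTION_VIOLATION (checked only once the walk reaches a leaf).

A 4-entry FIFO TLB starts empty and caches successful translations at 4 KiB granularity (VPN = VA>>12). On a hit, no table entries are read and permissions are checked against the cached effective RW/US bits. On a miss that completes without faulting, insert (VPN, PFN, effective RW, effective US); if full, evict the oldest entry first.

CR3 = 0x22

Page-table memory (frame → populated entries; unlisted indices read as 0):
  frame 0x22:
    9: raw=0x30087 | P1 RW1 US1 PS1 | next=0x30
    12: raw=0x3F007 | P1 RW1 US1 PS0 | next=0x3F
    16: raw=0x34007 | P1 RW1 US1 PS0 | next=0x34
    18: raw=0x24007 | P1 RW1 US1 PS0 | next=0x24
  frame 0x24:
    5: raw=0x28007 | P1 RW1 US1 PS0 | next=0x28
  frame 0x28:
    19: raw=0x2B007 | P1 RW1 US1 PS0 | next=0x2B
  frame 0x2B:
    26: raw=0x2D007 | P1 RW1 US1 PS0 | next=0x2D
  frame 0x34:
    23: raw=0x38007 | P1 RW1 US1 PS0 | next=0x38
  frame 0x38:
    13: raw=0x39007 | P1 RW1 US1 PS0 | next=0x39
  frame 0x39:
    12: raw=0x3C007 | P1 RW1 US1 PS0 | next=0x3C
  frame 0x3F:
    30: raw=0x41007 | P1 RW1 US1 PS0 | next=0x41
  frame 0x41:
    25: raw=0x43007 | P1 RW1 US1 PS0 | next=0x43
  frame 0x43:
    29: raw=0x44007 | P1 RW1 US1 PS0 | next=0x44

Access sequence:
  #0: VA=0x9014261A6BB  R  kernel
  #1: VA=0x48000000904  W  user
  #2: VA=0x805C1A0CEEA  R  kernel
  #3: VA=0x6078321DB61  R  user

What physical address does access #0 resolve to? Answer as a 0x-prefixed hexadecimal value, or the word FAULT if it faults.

Walk each access:
#0 VA=0x9014261A6BB (r,kernel):
  lvl0: tbl 0x22, slot 18 ⇒ 0x24007 (P1/RW1/US1/PS0)
  lvl1: tbl 0x24, slot 5 ⇒ 0x28007 (P1/RW1/US1/PS0)
  lvl2: tbl 0x28, slot 19 ⇒ 0x2B007 (P1/RW1/US1/PS0)
  lvl3: tbl 0x2B, slot 26 ⇒ 0x2D007 (P1/RW1/US1/PS0)
  → PA=0x2D6BB  (4 entries read)
#1 VA=0x48000000904 (w,user):
  lvl0: tbl 0x22, slot 9 ⇒ 0x30087 (P1/RW1/US1/PS1)
  → PA=0x30904 (huge @L0)  (1 entries read)
#2 VA=0x805C1A0CEEA (r,kernel):
  lvl0: tbl 0x22, slot 16 ⇒ 0x34007 (P1/RW1/US1/PS0)
  lvl1: tbl 0x34, slot 23 ⇒ 0x38007 (P1/RW1/US1/PS0)
  lvl2: tbl 0x38, slot 13 ⇒ 0x39007 (P1/RW1/US1/PS0)
  lvl3: tbl 0x39, slot 12 ⇒ 0x3C007 (P1/RW1/US1/PS0)
  → PA=0x3CEEA  (4 entries read)
#3 VA=0x6078321DB61 (r,user):
  lvl0: tbl 0x22, slot 12 ⇒ 0x3F007 (P1/RW1/US1/PS0)
  lvl1: tbl 0x3F, slot 30 ⇒ 0x41007 (P1/RW1/US1/PS0)
  lvl2: tbl 0x41, slot 25 ⇒ 0x43007 (P1/RW1/US1/PS0)
  lvl3: tbl 0x43, slot 29 ⇒ 0x44007 (P1/RW1/US1/PS0)
  → PA=0x44B61  (4 entries read)

Access #0 PA: 0x2D6BB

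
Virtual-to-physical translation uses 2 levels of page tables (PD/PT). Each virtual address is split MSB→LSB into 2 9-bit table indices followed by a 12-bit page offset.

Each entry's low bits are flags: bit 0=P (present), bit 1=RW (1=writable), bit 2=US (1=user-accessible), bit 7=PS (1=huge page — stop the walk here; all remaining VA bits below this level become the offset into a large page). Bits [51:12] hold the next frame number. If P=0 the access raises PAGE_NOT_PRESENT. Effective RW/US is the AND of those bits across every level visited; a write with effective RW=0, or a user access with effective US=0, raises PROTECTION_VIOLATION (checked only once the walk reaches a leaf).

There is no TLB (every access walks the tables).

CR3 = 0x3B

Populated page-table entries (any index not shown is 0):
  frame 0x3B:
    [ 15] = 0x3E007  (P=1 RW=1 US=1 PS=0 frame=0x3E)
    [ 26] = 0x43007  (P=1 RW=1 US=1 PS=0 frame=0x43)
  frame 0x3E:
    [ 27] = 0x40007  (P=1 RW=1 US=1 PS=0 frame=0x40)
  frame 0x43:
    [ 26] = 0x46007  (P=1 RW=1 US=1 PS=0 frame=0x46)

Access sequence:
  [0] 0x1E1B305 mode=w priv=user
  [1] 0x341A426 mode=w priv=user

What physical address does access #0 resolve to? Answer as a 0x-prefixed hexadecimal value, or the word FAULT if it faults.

Per-access translation:
#0 VA=0x1E1B305 (w,user):
  [0] read 0x3B idx=15: raw=0x3E007 flags P=1 W=1 U=1 S=0
  [1] read 0x3E idx=27: raw=0x40007 flags P=1 W=1 U=1 S=0
  ✓ 0x40305  — 2 lookups
#1 VA=0x341A426 (w,user):
  [0] read 0x3B idx=26: raw=0x43007 flags P=1 W=1 U=1 S=0
  [1] read 0x43 idx=26: raw=0x46007 flags P=1 W=1 U=1 S=0
  ✓ 0x46426  — 2 lookups

Access #0 PA: 0x40305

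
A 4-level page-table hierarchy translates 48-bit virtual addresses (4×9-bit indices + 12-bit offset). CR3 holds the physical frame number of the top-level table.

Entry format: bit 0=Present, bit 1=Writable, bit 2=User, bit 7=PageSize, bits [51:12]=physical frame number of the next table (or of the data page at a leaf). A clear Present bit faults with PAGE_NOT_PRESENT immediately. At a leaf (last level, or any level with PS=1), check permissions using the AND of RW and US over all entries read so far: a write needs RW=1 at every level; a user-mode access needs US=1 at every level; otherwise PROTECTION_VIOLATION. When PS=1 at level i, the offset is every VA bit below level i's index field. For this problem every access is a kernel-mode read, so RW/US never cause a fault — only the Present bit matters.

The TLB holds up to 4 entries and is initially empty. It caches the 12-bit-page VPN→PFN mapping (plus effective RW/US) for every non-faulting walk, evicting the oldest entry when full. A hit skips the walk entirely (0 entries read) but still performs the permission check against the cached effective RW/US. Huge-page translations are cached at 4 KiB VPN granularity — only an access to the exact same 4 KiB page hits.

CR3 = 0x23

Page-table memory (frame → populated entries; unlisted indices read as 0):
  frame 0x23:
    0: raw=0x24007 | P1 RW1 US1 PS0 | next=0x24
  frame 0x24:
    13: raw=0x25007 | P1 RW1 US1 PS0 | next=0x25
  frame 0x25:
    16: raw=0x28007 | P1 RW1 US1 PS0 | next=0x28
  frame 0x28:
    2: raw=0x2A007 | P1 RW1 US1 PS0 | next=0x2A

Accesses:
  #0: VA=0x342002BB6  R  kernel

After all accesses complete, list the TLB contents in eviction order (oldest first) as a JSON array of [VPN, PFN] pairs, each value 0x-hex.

Per-access translation:
#0 VA=0x342002BB6 (r,kernel):
  [0] read 0x23 idx=0: raw=0x24007 flags P=1 W=1 U=1 S=0
  [1] read 0x24 idx=13: raw=0x25007 flags P=1 W=1 U=1 S=0
  [2] read 0x25 idx=16: raw=0x28007 flags P=1 W=1 U=1 S=0
  [3] read 0x28 idx=2: raw=0x2A007 flags P=1 W=1 U=1 S=0
  ✓ 0x2ABB6  — 4 lookups

TLB: [["0x342002", "0x2A"]]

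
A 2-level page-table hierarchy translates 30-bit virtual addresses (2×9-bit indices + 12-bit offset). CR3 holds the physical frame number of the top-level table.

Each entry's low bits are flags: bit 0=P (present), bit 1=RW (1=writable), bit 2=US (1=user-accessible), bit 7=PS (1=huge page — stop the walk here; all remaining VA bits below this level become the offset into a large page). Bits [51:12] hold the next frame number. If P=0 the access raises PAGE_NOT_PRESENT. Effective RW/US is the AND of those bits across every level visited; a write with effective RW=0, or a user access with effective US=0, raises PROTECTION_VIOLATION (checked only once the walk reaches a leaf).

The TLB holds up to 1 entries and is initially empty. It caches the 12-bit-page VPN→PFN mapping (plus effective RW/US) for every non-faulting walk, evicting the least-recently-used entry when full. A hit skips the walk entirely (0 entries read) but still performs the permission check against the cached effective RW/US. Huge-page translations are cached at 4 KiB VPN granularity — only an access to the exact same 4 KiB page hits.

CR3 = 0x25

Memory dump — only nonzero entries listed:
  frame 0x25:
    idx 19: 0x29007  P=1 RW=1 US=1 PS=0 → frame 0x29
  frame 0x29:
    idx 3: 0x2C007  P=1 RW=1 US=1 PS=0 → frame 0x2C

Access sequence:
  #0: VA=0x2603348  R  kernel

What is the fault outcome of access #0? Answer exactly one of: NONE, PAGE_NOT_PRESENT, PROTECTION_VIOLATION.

Per-access translation:
#0 VA=0x2603348 (r,kernel):
  lvl0: tbl 0x25, slot 19 ⇒ 0x29007 (P1/RW1/US1/PS0)
  lvl1: tbl 0x29, slot 3 ⇒ 0x2C007 (P1/RW1/US1/PS0)
  → PA=0x2C348  (2 entries read)

Access #0 fault: NONE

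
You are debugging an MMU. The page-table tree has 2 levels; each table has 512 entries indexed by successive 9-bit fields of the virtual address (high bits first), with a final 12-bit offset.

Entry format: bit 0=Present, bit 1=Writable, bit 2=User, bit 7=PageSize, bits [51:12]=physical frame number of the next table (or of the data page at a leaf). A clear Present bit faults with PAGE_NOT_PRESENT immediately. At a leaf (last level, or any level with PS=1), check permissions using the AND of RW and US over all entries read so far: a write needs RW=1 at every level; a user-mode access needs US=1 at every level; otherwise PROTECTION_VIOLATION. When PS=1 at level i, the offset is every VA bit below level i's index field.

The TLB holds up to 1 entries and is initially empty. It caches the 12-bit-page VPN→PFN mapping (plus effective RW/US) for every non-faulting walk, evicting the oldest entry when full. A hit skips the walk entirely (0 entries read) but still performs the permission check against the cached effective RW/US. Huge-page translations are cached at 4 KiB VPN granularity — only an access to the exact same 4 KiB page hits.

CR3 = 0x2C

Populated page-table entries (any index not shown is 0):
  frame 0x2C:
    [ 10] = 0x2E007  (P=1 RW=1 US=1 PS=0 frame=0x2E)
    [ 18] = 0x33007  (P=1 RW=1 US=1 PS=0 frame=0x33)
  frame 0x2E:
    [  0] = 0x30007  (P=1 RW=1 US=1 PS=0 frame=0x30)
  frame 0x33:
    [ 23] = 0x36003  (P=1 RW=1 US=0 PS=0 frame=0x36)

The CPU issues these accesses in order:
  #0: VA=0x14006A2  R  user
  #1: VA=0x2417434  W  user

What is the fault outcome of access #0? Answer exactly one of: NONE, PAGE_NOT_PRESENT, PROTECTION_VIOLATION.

Per-access translation:
#0 VA=0x14006A2 (r,user):
  lvl0: tbl 0x2C, slot 10 ⇒ 0x2E007 (P1/RW1/US1/PS0)
  lvl1: tbl 0x2E, slot 0 ⇒ 0x30007 (P1/RW1/US1/PS0)
  ✓ 0x306A2  — 2 lookups
#1 VA=0x2417434 (w,user):
  lvl0: tbl 0x2C, slot 18 ⇒ 0x33007 (P1/RW1/US1/PS0)
  lvl1: tbl 0x33, slot 23 ⇒ 0x36003 (P1/RW1/US0/PS0)
  ⇒ fault: PROTECTION_VIOLATION  — 2 lookups

Access #0 fault: NONE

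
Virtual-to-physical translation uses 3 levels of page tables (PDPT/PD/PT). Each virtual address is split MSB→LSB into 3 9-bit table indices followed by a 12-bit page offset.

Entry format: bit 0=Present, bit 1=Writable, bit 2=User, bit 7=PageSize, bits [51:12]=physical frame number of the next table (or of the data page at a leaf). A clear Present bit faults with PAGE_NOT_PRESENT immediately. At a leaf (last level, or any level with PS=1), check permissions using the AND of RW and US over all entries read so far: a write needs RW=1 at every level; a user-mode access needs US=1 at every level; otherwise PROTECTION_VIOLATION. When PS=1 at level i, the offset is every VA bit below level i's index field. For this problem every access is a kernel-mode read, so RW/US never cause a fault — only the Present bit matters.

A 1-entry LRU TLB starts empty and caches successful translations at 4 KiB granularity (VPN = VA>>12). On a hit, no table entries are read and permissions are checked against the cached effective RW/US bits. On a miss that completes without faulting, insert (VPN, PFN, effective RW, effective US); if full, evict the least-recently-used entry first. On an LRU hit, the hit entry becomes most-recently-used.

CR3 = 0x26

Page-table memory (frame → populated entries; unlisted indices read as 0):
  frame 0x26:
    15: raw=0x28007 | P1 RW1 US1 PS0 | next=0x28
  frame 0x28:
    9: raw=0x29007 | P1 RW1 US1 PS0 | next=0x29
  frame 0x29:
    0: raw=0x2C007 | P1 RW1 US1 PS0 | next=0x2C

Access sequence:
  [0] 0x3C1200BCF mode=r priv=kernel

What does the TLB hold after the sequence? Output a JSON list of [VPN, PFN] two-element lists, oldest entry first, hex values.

Trace:
#0 VA=0x3C1200BCF (r,kernel):
  [0] read 0x26 idx=15: raw=0x28007 flags P=1 W=1 U=1 S=0
  [1] read 0x28 idx=9: raw=0x29007 flags P=1 W=1 U=1 S=0
  [2] read 0x29 idx=0: raw=0x2C007 flags P=1 W=1 U=1 S=0
  ✓ 0x2CBCF  — 3 lookups

TLB: [["0x3C1200", "0x2C"]]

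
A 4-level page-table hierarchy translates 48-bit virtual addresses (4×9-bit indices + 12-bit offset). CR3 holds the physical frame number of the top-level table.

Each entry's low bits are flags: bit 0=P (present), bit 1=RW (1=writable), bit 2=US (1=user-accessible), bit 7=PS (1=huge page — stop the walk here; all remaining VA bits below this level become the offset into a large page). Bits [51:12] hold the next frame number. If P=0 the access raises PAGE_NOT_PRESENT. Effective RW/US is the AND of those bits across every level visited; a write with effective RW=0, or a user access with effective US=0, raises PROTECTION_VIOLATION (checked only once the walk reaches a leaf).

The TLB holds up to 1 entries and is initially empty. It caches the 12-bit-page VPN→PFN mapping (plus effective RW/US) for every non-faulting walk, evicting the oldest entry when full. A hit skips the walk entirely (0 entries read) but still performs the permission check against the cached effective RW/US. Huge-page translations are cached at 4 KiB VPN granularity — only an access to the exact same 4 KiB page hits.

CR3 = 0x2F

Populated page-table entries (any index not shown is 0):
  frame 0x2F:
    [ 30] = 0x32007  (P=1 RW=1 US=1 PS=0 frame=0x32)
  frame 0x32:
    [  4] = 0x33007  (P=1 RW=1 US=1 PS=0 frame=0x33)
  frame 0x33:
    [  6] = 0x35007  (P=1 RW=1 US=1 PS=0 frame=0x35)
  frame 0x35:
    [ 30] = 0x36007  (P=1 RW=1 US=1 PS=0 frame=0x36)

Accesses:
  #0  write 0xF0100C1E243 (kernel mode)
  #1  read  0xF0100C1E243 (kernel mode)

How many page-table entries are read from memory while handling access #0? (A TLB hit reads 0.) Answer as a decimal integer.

Trace:
#0 VA=0xF0100C1E243 (w,kernel):
  [0] read 0x2F idx=30: raw=0x32007 flags P=1 W=1 U=1 S=0
  [1] read 0x32 idx=4: raw=0x33007 flags P=1 W=1 U=1 S=0
  [2] read 0x33 idx=6: raw=0x35007 flags P=1 W=1 U=1 S=0
  [3] read 0x35 idx=30: raw=0x36007 flags P=1 W=1 U=1 S=0
  ⇒ phys 0x36243  [4 reads]
#1 VA=0xF0100C1E243 (r,kernel):
  TLB hit vpn=0xF0100C1E → PA=0x36243

Entries read for #0: 4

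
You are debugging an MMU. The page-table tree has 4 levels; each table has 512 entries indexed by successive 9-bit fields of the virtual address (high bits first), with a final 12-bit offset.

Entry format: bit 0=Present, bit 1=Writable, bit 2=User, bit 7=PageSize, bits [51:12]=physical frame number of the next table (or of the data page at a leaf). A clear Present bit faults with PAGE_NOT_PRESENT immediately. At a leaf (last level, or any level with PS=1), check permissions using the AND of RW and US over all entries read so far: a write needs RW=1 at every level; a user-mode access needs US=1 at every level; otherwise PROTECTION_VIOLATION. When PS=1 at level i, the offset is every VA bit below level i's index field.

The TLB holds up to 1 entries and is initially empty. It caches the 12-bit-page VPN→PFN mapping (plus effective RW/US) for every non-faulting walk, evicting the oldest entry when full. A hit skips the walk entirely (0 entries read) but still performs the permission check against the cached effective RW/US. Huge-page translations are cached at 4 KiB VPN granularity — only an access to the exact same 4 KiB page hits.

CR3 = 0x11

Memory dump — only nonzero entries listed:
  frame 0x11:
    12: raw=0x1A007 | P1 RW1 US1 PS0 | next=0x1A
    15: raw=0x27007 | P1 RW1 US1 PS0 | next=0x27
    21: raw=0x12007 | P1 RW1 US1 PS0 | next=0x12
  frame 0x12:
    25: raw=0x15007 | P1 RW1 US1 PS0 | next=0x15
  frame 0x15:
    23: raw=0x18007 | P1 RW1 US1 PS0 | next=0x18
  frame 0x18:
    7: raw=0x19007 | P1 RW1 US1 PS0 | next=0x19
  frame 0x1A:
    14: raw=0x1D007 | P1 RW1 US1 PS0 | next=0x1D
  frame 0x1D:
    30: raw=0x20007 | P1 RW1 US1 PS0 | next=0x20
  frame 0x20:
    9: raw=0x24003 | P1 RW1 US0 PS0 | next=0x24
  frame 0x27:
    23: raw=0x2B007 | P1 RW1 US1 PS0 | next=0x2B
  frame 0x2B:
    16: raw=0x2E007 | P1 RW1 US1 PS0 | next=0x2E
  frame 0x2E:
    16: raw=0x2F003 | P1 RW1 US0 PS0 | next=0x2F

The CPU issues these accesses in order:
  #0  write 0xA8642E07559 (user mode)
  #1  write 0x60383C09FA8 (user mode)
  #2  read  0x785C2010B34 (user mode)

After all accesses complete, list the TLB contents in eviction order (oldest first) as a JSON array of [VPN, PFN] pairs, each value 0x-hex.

Trace:
#0 VA=0xA8642E07559 (w,user):
  L0: frame=0x11 idx=21 entry=0x12007 [P=1 RW=1 US=1 PS=0]
  L1: frame=0x12 idx=25 entry=0x15007 [P=1 RW=1 US=1 PS=0]
  L2: frame=0x15 idx=23 entry=0x18007 [P=1 RW=1 US=1 PS=0]
  L3: frame=0x18 idx=7 entry=0x19007 [P=1 RW=1 US=1 PS=0]
  ⇒ phys 0x19559  [4 reads]
#1 VA=0x60383C09FA8 (w,user):
  L0: frame=0x11 idx=12 entry=0x1A007 [P=1 RW=1 US=1 PS=0]
  L1: frame=0x1A idx=14 entry=0x1D007 [P=1 RW=1 US=1 PS=0]
  L2: frame=0x1D idx=30 entry=0x20007 [P=1 RW=1 US=1 PS=0]
  L3: frame=0x20 idx=9 entry=0x24003 [P=1 RW=1 US=0 PS=0]
  ✗ PROTECTION_VIOLATION  [4 reads]
#2 VA=0x785C2010B34 (r,user):
  L0: frame=0x11 idx=15 entry=0x27007 [P=1 RW=1 US=1 PS=0]
  L1: frame=0x27 idx=23 entry=0x2B007 [P=1 RW=1 US=1 PS=0]
  L2: frame=0x2B idx=16 entry=0x2E007 [P=1 RW=1 US=1 PS=0]
  L3: frame=0x2E idx=16 entry=0x2F003 [P=1 RW=1 US=0 PS=0]
  ✗ PROTECTION_VIOLATION  [4 reads]

TLB: [["0xA8642E07", "0x19"]]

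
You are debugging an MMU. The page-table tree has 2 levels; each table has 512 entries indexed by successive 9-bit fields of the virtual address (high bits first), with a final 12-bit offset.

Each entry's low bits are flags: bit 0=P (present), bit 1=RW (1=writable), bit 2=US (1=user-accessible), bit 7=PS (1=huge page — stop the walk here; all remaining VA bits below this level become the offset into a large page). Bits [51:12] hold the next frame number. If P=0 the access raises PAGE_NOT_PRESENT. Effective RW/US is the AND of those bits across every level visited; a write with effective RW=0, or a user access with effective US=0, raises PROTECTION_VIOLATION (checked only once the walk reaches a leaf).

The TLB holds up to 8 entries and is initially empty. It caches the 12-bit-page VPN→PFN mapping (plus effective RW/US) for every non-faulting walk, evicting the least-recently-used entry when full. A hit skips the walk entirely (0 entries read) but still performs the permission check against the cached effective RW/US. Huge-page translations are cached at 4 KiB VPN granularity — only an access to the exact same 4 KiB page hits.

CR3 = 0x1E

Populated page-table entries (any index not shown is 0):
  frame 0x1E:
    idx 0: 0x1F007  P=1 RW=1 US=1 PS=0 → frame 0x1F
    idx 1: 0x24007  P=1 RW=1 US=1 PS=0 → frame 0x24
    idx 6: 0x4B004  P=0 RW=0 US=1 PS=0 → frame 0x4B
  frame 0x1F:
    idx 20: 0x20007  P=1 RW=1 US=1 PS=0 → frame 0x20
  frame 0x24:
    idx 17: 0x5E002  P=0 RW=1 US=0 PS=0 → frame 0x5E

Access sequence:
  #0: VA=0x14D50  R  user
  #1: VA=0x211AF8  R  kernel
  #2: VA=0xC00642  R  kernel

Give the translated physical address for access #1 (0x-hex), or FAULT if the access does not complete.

Walk each access:
#0 VA=0x14D50 (r,user):
  L0: frame=0x1E idx=0 entry=0x1F007 [P=1 RW=1 US=1 PS=0]
  L1: frame=0x1F idx=20 entry=0x20007 [P=1 RW=1 US=1 PS=0]
  → PA=0x20D50  (2 entries read)
#1 VA=0x211AF8 (r,kernel):
  L0: frame=0x1E idx=1 entry=0x24007 [P=1 RW=1 US=1 PS=0]
  L1: frame=0x24 idx=17 entry=0x5E002 [P=0 RW=1 US=0 PS=0]
  ✗ PAGE_NOT_PRESENT  [2 reads]
#2 VA=0xC00642 (r,kernel):
  L0: frame=0x1E idx=6 entry=0x4B004 [P=0 RW=0 US=1 PS=0]
  ✗ PAGE_NOT_PRESENT  [1 reads]

Access #1 PA: FAULT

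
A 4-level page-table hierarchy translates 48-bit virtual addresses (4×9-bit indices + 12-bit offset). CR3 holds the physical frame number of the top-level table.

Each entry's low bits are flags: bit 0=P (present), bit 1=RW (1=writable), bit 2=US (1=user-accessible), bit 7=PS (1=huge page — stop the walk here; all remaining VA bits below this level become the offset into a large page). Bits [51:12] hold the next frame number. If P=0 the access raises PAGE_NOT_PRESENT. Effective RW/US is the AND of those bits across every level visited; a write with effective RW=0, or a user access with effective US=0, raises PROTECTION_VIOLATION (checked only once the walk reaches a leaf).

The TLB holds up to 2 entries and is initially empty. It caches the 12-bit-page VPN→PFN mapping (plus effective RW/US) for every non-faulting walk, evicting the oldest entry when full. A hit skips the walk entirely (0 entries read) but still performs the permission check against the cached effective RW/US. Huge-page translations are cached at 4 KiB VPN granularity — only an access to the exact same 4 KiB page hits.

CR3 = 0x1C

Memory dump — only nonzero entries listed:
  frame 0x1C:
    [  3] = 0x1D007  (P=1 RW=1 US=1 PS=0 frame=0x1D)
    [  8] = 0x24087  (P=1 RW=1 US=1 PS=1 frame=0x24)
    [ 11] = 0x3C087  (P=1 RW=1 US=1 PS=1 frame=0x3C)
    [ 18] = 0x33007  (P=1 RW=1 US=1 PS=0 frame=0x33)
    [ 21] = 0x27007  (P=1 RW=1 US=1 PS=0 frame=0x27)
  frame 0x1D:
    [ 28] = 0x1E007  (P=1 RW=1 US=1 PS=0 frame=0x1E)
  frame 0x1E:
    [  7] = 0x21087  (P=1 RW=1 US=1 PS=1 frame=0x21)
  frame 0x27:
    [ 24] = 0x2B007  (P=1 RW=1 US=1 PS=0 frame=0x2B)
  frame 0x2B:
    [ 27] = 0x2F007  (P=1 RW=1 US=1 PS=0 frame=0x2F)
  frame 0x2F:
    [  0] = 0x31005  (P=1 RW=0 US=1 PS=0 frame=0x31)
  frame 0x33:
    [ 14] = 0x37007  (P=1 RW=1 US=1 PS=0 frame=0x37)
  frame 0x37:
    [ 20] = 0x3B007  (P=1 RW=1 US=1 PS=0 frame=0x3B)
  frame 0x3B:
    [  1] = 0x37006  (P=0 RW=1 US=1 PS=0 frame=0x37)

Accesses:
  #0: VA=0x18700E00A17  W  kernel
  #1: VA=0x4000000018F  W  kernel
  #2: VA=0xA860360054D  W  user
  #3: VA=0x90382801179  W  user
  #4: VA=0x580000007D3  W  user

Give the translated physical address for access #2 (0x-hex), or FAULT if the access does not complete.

Walk each access:
#0 VA=0x18700E00A17 (w,kernel):
  [0] read 0x1C idx=3: raw=0x1D007 flags P=1 W=1 U=1 S=0
  [1] read 0x1D idx=28: raw=0x1E007 flags P=1 W=1 U=1 S=0
  [2] read 0x1E idx=7: raw=0x21087 flags P=1 W=1 U=1 S=1
  ✓ 0x21A17 (huge @L2)  — 3 lookups
#1 VA=0x4000000018F (w,kernel):
  [0] read 0x1C idx=8: raw=0x24087 flags P=1 W=1 U=1 S=1
  ✓ 0x2418F (huge @L0)  — 1 lookups
#2 VA=0xA860360054D (w,user):
  [0] read 0x1C idx=21: raw=0x27007 flags P=1 W=1 U=1 S=0
  [1] read 0x27 idx=24: raw=0x2B007 flags P=1 W=1 U=1 S=0
  [2] read 0x2B idx=27: raw=0x2F007 flags P=1 W=1 U=1 S=0
  [3] read 0x2F idx=0: raw=0x31005 flags P=1 W=0 U=1 S=0
  ✗ PROTECTION_VIOLATION  [4 reads]
#3 VA=0x90382801179 (w,user):
  [0] read 0x1C idx=18: raw=0x33007 flags P=1 W=1 U=1 S=0
  [1] read 0x33 idx=14: raw=0x37007 flags P=1 W=1 U=1 S=0
  [2] read 0x37 idx=20: raw=0x3B007 flags P=1 W=1 U=1 S=0
  [3] read 0x3B idx=1: raw=0x37006 flags P=0 W=1 U=1 S=0
  ✗ PAGE_NOT_PRESENT  [4 reads]
#4 VA=0x580000007D3 (w,user):
  [0] read 0x1C idx=11: raw=0x3C087 flags P=1 W=1 U=1 S=1
  ✓ 0x3C7D3 (huge @L0)  — 1 lookups

Access #2 PA: FAULT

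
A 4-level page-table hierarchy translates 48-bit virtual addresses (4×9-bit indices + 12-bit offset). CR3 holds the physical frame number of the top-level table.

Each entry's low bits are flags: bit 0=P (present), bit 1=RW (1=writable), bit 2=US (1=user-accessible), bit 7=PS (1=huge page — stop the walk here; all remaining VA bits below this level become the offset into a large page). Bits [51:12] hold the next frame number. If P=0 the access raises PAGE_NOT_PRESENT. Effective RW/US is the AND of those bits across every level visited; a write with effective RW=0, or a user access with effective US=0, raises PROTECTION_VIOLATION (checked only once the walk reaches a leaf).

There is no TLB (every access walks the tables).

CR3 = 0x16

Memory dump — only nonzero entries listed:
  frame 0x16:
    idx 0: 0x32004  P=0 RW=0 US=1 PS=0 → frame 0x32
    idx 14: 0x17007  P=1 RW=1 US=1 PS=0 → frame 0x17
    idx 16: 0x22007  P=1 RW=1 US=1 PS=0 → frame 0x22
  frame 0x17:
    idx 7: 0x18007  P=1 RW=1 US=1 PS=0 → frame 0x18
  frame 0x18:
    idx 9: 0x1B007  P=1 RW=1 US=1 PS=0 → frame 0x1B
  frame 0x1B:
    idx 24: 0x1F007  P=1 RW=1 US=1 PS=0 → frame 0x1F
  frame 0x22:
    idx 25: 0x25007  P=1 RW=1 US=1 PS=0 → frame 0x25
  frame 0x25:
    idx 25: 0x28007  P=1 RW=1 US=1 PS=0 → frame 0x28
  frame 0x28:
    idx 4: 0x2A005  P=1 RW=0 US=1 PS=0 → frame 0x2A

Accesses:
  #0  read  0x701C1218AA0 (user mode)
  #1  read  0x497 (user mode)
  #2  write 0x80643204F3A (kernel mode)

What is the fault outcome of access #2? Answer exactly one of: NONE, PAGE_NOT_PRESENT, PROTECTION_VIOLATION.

Trace:
#0 VA=0x701C1218AA0 (r,user):
  L0: frame=0x16 idx=14 entry=0x17007 [P=1 RW=1 US=1 PS=0]
  L1: frame=0x17 idx=7 entry=0x18007 [P=1 RW=1 US=1 PS=0]
  L2: frame=0x18 idx=9 entry=0x1B007 [P=1 RW=1 US=1 PS=0]
  L3: frame=0x1B idx=24 entry=0x1F007 [P=1 RW=1 US=1 PS=0]
  ⇒ phys 0x1FAA0  [4 reads]
#1 VA=0x497 (r,user):
  L0: frame=0x16 idx=0 entry=0x32004 [P=0 RW=0 US=1 PS=0]
  ⇒ fault: PAGE_NOT_PRESENT  — 1 lookups
#2 VA=0x80643204F3A (w,kernel):
  L0: frame=0x16 idx=16 entry=0x22007 [P=1 RW=1 US=1 PS=0]
  L1: frame=0x22 idx=25 entry=0x25007 [P=1 RW=1 US=1 PS=0]
  L2: frame=0x25 idx=25 entry=0x28007 [P=1 RW=1 US=1 PS=0]
  L3: frame=0x28 idx=4 entry=0x2A005 [P=1 RW=0 US=1 PS=0]
  ⇒ fault: PROTECTION_VIOLATION  — 4 lookups

Access #2 fault: PROTECTION_VIOLATION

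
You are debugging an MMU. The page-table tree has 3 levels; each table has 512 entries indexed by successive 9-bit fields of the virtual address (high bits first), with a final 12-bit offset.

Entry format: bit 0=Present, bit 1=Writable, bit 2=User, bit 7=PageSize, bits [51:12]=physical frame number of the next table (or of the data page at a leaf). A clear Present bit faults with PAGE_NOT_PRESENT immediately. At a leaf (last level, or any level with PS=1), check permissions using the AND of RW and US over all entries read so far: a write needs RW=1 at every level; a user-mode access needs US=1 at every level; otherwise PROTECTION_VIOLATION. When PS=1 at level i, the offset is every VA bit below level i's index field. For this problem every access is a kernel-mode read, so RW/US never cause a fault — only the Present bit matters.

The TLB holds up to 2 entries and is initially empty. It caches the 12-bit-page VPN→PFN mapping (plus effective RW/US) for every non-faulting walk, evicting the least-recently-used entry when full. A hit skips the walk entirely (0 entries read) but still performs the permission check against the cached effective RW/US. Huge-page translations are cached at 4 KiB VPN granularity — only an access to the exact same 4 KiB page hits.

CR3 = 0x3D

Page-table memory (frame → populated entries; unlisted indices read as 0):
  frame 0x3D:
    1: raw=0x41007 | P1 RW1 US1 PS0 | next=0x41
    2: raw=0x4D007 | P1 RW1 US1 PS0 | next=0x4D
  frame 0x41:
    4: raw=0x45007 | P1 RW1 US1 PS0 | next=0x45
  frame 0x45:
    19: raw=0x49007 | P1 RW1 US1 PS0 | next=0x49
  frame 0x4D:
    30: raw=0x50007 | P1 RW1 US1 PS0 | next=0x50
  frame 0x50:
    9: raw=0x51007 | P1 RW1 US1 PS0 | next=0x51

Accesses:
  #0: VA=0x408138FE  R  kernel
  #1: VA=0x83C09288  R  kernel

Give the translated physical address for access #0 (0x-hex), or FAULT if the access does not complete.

Per-access translation:
#0 VA=0x408138FE (r,kernel):
  lvl0: tbl 0x3D, slot 1 ⇒ 0x41007 (P1/RW1/US1/PS0)
  lvl1: tbl 0x41, slot 4 ⇒ 0x45007 (P1/RW1/US1/PS0)
  lvl2: tbl 0x45, slot 19 ⇒ 0x49007 (P1/RW1/US1/PS0)
  → PA=0x498FE  (3 entries read)
#1 VA=0x83C09288 (r,kernel):
  lvl0: tbl 0x3D, slot 2 ⇒ 0x4D007 (P1/RW1/US1/PS0)
  lvl1: tbl 0x4D, slot 30 ⇒ 0x50007 (P1/RW1/US1/PS0)
  lvl2: tbl 0x50, slot 9 ⇒ 0x51007 (P1/RW1/US1/PS0)
  → PA=0x51288  (3 entries read)

Access #0 PA: 0x498FE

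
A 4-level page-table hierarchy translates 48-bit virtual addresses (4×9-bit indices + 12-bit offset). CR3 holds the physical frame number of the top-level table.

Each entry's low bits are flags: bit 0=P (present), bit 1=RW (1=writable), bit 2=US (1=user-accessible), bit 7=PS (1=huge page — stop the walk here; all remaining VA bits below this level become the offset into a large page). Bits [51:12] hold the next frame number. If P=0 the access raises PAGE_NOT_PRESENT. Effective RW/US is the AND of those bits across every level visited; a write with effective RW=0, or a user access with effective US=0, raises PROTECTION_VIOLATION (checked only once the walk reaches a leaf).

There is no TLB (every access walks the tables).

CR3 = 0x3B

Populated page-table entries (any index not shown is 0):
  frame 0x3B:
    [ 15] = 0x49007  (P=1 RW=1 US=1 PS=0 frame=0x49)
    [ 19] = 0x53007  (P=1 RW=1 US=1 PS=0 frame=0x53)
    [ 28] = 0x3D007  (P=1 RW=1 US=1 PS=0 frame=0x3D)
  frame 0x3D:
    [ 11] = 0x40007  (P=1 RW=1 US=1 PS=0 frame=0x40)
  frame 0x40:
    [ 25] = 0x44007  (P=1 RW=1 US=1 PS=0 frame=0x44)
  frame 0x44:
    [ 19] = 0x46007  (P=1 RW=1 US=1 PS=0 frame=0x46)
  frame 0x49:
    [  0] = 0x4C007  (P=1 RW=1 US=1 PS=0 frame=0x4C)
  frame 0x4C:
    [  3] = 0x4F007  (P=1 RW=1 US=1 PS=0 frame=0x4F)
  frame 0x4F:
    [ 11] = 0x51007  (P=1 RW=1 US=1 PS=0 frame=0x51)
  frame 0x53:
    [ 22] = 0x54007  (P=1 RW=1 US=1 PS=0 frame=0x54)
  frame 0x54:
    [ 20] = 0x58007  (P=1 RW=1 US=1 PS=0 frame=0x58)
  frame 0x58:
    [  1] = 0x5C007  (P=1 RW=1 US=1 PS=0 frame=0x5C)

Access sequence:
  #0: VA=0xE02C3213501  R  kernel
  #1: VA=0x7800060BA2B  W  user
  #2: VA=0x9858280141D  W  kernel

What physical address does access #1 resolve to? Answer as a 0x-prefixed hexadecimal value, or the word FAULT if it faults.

Walk each access:
#0 VA=0xE02C3213501 (r,kernel):
  [0] read 0x3B idx=28: raw=0x3D007 flags P=1 W=1 U=1 S=0
  [1] read 0x3D idx=11: raw=0x40007 flags P=1 W=1 U=1 S=0
  [2] read 0x40 idx=25: raw=0x44007 flags P=1 W=1 U=1 S=0
  [3] read 0x44 idx=19: raw=0x46007 flags P=1 W=1 U=1 S=0
  ⇒ phys 0x46501  [4 reads]
#1 VA=0x7800060BA2B (w,user):
  [0] read 0x3B idx=15: raw=0x49007 flags P=1 W=1 U=1 S=0
  [1] read 0x49 idx=0: raw=0x4C007 flags P=1 W=1 U=1 S=0
  [2] read 0x4C idx=3: raw=0x4F007 flags P=1 W=1 U=1 S=0
  [3] read 0x4F idx=11: raw=0x51007 flags P=1 W=1 U=1 S=0
  ⇒ phys 0x51A2B  [4 reads]
#2 VA=0x9858280141D (w,kernel):
  [0] read 0x3B idx=19: raw=0x53007 flags P=1 W=1 U=1 S=0
  [1] read 0x53 idx=22: raw=0x54007 flags P=1 W=1 U=1 S=0
  [2] read 0x54 idx=20: raw=0x58007 flags P=1 W=1 U=1 S=0
  [3] read 0x58 idx=1: raw=0x5C007 flags P=1 W=1 U=1 S=0
  ⇒ phys 0x5C41D  [4 reads]

Access #1 PA: 0x51A2B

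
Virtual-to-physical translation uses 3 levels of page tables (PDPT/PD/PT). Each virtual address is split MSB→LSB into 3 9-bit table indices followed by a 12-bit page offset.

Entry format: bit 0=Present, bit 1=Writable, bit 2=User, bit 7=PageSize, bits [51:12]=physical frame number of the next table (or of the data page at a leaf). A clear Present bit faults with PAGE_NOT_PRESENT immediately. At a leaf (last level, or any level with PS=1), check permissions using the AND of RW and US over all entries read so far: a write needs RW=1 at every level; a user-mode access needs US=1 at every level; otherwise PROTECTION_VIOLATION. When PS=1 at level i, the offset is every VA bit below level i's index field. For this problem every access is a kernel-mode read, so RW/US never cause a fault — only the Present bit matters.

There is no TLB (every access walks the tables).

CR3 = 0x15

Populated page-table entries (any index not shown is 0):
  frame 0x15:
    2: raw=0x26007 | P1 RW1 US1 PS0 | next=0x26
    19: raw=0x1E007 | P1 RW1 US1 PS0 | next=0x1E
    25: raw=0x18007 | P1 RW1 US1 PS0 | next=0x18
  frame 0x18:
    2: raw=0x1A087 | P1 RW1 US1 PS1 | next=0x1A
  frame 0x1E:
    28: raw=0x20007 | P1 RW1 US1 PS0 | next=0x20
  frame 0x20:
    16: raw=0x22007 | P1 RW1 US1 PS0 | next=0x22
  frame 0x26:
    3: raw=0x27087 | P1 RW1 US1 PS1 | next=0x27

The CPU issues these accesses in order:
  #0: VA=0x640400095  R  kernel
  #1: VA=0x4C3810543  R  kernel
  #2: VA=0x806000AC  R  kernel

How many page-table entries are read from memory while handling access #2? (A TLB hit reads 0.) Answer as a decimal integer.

Walk each access:
#0 VA=0x640400095 (r,kernel):
  L0 @0x15[25] → 0x18007  P=1,RW=1,US=1,PS=0
  L1 @0x18[2] → 0x1A087  P=1,RW=1,US=1,PS=1
  ⇒ phys 0x1A095 (huge @L1)  [2 reads]
#1 VA=0x4C3810543 (r,kernel):
  L0 @0x15[19] → 0x1E007  P=1,RW=1,US=1,PS=0
  L1 @0x1E[28] → 0x20007  P=1,RW=1,US=1,PS=0
  L2 @0x20[16] → 0x22007  P=1,RW=1,US=1,PS=0
  ⇒ phys 0x22543  [3 reads]
#2 VA=0x806000AC (r,kernel):
  L0 @0x15[2] → 0x26007  P=1,RW=1,US=1,PS=0
  L1 @0x26[3] → 0x27087  P=1,RW=1,US=1,PS=1
  ⇒ phys 0x270AC (huge @L1)  [2 reads]

Entries read for #2: 2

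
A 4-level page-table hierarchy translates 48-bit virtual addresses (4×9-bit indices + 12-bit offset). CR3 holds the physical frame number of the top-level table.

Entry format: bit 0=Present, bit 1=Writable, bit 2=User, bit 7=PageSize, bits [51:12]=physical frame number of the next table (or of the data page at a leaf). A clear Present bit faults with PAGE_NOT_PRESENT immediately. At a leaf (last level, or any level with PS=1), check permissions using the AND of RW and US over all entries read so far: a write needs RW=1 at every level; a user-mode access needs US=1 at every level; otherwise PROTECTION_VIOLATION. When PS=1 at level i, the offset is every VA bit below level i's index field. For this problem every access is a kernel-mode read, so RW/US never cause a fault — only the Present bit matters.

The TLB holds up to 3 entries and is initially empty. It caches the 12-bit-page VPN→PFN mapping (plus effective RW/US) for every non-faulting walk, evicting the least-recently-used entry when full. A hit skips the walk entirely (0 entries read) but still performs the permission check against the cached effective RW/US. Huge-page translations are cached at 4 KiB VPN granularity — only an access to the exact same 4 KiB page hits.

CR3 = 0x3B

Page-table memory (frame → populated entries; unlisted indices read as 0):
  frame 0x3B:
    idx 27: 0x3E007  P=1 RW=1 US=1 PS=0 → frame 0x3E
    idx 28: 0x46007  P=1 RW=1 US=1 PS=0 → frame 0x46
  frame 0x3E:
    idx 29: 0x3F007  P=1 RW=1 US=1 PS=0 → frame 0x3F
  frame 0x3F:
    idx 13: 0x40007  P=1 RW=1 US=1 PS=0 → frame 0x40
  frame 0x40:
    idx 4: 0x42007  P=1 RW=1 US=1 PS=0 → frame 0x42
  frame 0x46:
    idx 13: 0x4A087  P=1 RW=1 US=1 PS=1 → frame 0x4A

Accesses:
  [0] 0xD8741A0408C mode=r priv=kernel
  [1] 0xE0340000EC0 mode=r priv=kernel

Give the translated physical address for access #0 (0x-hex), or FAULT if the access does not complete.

Trace:
#0 VA=0xD8741A0408C (r,kernel):
  L0 @0x3B[27] → 0x3E007  P=1,RW=1,US=1,PS=0
  L1 @0x3E[29] → 0x3F007  P=1,RW=1,US=1,PS=0
  L2 @0x3F[13] → 0x40007  P=1,RW=1,US=1,PS=0
  L3 @0x40[4] → 0x42007  P=1,RW=1,US=1,PS=0
  ⇒ phys 0x4208C  [4 reads]
#1 VA=0xE0340000EC0 (r,kernel):
  L0 @0x3B[28] → 0x46007  P=1,RW=1,US=1,PS=0
  L1 @0x46[13] → 0x4A087  P=1,RW=1,US=1,PS=1
  ⇒ phys 0x4AEC0 (huge @L1)  [2 reads]

Access #0 PA: 0x4208C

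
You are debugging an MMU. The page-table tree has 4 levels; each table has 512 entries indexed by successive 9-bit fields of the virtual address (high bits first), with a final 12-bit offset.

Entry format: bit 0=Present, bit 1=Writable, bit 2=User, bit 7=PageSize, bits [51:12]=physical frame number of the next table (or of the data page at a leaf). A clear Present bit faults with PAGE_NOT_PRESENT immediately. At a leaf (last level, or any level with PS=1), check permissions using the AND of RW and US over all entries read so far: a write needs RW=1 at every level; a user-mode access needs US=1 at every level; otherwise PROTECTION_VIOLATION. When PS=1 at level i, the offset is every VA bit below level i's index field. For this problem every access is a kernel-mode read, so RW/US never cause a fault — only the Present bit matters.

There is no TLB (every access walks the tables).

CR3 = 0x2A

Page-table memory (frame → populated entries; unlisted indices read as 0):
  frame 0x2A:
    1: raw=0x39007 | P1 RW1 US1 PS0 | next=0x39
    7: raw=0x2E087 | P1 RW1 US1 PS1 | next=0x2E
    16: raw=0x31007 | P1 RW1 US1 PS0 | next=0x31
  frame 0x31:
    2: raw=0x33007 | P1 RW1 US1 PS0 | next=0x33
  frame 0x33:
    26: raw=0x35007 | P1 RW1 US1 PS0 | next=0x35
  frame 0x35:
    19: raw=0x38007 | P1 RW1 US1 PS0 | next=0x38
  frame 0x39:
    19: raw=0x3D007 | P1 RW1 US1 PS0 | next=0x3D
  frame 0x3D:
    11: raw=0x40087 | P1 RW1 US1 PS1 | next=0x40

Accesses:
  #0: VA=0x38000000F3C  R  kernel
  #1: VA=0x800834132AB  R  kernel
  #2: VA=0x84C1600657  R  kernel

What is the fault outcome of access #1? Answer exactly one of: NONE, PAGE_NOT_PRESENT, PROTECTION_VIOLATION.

Walk each access:
#0 VA=0x38000000F3C (r,kernel):
  [0] read 0x2A idx=7: raw=0x2E087 flags P=1 W=1 U=1 S=1
  ⇒ phys 0x2EF3C (huge @L0)  [1 reads]
#1 VA=0x800834132AB (r,kernel):
  [0] read 0x2A idx=16: raw=0x31007 flags P=1 W=1 U=1 S=0
  [1] read 0x31 idx=2: raw=0x33007 flags P=1 W=1 U=1 S=0
  [2] read 0x33 idx=26: raw=0x35007 flags P=1 W=1 U=1 S=0
  [3] read 0x35 idx=19: raw=0x38007 flags P=1 W=1 U=1 S=0
  ⇒ phys 0x382AB  [4 reads]
#2 VA=0x84C1600657 (r,kernel):
  [0] read 0x2A idx=1: raw=0x39007 flags P=1 W=1 U=1 S=0
  [1] read 0x39 idx=19: raw=0x3D007 flags P=1 W=1 U=1 S=0
  [2] read 0x3D idx=11: raw=0x40087 flags P=1 W=1 U=1 S=1
  ⇒ phys 0x40657 (huge @L2)  [3 reads]

Access #1 fault: NONE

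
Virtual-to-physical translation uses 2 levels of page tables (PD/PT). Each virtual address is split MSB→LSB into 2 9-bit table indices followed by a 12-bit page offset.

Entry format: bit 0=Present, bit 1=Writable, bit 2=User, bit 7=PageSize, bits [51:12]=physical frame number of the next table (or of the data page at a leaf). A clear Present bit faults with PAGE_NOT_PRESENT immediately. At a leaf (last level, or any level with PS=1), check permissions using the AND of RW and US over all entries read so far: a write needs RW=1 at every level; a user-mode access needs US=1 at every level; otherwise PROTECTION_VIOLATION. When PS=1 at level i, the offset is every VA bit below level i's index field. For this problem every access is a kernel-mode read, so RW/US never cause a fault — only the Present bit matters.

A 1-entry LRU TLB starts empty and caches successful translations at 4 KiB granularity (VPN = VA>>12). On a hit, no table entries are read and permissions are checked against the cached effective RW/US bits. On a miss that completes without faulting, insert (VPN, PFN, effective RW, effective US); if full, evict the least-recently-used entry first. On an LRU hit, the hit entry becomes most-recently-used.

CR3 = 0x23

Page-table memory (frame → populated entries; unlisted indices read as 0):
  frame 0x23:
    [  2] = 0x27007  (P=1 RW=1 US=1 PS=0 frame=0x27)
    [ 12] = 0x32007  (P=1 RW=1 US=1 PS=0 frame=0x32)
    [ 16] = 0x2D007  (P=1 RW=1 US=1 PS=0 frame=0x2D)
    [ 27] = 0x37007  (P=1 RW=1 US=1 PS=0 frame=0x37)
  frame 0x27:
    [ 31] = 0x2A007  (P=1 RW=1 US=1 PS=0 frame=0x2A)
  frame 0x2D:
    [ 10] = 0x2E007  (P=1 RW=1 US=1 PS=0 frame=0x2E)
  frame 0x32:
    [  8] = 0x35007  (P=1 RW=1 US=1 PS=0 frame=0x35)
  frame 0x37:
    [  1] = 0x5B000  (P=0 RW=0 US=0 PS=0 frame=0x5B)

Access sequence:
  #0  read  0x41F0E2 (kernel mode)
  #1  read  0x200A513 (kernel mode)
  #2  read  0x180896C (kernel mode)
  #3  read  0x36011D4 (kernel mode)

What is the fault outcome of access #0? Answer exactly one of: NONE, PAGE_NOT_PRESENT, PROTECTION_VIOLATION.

Walk each access:
#0 VA=0x41F0E2 (r,kernel):
  L0: frame=0x23 idx=2 entry=0x27007 [P=1 RW=1 US=1 PS=0]
  L1: frame=0x27 idx=31 entry=0x2A007 [P=1 RW=1 US=1 PS=0]
  ✓ 0x2A0E2  — 2 lookups
#1 VA=0x200A513 (r,kernel):
  L0: frame=0x23 idx=16 entry=0x2D007 [P=1 RW=1 US=1 PS=0]
  L1: frame=0x2D idx=10 entry=0x2E007 [P=1 RW=1 US=1 PS=0]
  ✓ 0x2E513  — 2 lookups
#2 VA=0x180896C (r,kernel):
  L0: frame=0x23 idx=12 entry=0x32007 [P=1 RW=1 US=1 PS=0]
  L1: frame=0x32 idx=8 entry=0x35007 [P=1 RW=1 US=1 PS=0]
  ✓ 0x3596C  — 2 lookups
#3 VA=0x36011D4 (r,kernel):
  L0: frame=0x23 idx=27 entry=0x37007 [P=1 RW=1 US=1 PS=0]
  L1: frame=0x37 idx=1 entry=0x5B000 [P=0 RW=0 US=0 PS=0]
  ⇒ fault: PAGE_NOT_PRESENT  — 2 lookups

Access #0 fault: NONE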